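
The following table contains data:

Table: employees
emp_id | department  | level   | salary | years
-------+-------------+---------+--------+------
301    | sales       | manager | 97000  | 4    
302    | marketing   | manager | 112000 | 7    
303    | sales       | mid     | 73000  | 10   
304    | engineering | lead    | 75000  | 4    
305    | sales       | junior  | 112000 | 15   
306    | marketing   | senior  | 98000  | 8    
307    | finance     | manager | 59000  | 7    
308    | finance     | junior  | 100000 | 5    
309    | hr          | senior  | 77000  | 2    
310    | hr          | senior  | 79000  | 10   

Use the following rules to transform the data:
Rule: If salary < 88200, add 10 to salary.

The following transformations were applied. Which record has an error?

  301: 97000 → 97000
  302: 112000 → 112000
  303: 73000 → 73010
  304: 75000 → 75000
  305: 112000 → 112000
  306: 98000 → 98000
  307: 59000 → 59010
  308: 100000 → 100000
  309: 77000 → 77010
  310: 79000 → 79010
Record 304 has an error. The correct transformed value should be 75010, not 75000.

Step 1: Check each record against the rule
Step 2: Record 304 has salary = 75000
Step 3: Since 75000 < 88200, the bonus should have been applied
Step 4: Correct value = 75010, but claimed value = 75000
Conclusion: Record 304 has the error.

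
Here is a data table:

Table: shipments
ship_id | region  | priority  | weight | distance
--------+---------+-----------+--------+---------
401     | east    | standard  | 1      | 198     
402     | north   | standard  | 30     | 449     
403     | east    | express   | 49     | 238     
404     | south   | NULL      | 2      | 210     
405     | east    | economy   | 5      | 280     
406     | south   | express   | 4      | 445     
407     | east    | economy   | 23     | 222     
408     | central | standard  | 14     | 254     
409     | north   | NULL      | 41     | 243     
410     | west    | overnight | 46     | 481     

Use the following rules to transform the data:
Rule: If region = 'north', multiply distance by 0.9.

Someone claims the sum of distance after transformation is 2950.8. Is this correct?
Yes, the result is correct.

Step 1: Calculate the correct sum after transformation
Step 2: Apply multiplier 0.9 to records where region = 'north'
Step 3: Correct result = 2950.8
Step 4: Claimed result = 2950.8
Step 5: 2950.8 = 2950.8 ✓
Conclusion: The claimed result is correct.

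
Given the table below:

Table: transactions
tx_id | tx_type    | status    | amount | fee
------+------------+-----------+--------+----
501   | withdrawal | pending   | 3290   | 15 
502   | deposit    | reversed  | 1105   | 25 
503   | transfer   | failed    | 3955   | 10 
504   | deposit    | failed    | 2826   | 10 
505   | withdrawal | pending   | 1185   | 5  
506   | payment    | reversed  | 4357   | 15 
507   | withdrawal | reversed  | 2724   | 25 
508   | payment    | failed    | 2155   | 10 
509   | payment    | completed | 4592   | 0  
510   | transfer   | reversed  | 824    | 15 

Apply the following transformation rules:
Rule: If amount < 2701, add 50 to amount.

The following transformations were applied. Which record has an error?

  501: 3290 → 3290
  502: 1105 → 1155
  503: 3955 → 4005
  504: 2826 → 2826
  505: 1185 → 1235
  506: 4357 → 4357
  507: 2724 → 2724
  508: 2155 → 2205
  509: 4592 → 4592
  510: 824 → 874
Record 503 has an error. The correct transformed value should be 3955, not 4005.

Step 1: Check each record against the rule
Step 2: Record 503 has amount = 3955
Step 3: Since 3955 >= 2701, the bonus should not have been applied
Step 4: Correct value = 3955, but claimed value = 4005
Conclusion: Record 503 has the error.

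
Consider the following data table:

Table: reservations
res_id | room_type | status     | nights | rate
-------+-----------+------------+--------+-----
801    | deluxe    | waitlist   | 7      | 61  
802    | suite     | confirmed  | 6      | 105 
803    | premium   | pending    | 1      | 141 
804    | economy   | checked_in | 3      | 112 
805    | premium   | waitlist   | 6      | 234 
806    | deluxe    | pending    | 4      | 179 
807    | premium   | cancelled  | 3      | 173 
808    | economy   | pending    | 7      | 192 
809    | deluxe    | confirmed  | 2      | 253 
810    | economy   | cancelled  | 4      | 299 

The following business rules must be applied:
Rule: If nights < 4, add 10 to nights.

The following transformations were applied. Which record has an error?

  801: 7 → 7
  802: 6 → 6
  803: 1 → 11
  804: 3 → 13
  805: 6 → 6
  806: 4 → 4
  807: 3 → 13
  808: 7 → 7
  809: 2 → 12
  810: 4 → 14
Record 810 has an error. The correct transformed value should be 4, not 14.

Step 1: Check each record against the rule
Step 2: Record 810 has nights = 4
Step 3: Since 4 >= 4, the bonus should not have been applied
Step 4: Correct value = 4, but claimed value = 14
Conclusion: Record 810 has the error.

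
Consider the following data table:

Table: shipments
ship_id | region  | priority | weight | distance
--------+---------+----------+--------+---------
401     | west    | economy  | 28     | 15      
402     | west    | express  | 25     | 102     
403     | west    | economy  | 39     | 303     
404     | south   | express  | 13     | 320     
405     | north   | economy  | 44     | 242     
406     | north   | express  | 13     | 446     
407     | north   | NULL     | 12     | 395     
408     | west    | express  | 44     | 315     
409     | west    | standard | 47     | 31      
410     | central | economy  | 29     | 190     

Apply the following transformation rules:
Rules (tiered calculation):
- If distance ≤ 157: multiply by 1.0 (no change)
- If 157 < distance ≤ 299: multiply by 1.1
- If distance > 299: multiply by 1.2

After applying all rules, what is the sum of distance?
2758.0

Step 1: Tier 1 (distance ≤ 157): 3 records, sum = 148 × 1.0 = 148.0
Step 2: Tier 2 (157 < distance ≤ 299): 2 records, sum = 432 × 1.1 = 475.2
Step 3: Tier 3 (distance > 299): 5 records, sum = 1779 × 1.2 = 2134.8
Step 4: Final sum = 148.0 + 475.2 + 2134.8 = 2758.0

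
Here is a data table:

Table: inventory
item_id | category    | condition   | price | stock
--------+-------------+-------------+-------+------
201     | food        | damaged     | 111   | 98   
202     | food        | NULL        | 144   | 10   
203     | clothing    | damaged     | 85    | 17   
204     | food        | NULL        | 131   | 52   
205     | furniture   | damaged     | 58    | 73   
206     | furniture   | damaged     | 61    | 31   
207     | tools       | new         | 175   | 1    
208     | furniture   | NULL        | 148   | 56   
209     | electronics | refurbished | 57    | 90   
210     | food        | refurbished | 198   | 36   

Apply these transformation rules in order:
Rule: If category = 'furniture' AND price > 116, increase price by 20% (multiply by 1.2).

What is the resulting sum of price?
1197.6

Step 1: Find records where category = 'furniture' AND price > 116
Step 2: 1 records match, summing to 148
Step 3: After multiplier: 148 × 1.2 = 177.6
Step 4: Unaffected records sum: 1020
Step 5: Final sum = 177.6 + 1020 = 1197.6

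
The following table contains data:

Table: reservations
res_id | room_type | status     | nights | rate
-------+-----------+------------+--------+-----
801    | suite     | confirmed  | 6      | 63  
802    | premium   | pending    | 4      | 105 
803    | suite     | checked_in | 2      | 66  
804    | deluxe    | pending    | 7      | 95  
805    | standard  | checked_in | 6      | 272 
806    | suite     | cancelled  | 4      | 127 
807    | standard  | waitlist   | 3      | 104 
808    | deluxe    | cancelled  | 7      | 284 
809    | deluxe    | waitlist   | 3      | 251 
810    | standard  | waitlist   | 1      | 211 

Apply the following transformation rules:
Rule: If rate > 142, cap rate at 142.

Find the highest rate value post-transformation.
142

Step 1: Original maximum rate = 284
Step 2: Apply cap at 142
Step 3: 4 records had rate > 142 and were capped
Step 4: Maximum after transformation = 142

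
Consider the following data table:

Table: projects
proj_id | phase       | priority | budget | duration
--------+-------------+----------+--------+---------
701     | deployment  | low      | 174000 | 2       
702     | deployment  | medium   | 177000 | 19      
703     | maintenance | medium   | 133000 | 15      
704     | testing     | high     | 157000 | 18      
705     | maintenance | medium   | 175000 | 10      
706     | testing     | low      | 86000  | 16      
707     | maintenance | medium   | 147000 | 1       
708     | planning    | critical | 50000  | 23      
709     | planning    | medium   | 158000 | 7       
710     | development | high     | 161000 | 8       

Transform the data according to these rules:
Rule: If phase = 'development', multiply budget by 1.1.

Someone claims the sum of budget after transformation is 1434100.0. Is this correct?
Yes, the result is correct.

Step 1: Calculate the correct sum after transformation
Step 2: Apply multiplier 1.1 to records where phase = 'development'
Step 3: Correct result = 1434100.0
Step 4: Claimed result = 1434100.0
Step 5: 1434100.0 = 1434100.0 ✓
Conclusion: The claimed result is correct.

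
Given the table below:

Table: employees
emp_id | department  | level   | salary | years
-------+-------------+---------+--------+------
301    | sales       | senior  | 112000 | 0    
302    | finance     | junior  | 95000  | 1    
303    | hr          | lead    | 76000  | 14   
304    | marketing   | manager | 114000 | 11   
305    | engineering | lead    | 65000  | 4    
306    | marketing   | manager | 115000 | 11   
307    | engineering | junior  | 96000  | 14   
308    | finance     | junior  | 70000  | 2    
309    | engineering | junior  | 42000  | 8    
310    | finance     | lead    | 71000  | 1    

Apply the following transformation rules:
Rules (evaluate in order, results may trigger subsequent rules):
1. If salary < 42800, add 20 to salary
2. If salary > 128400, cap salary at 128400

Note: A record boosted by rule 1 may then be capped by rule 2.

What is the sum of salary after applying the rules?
856020

Step 1: Apply rule 1 to records with salary < 42800
  - 1 records get bonus of 20
  - Of these, 0 records then exceed 128400 and get capped
Step 2: Apply rule 2 to records with salary > 128400
  - 0 records (original) are capped
Step 3: Calculate final sum = 856020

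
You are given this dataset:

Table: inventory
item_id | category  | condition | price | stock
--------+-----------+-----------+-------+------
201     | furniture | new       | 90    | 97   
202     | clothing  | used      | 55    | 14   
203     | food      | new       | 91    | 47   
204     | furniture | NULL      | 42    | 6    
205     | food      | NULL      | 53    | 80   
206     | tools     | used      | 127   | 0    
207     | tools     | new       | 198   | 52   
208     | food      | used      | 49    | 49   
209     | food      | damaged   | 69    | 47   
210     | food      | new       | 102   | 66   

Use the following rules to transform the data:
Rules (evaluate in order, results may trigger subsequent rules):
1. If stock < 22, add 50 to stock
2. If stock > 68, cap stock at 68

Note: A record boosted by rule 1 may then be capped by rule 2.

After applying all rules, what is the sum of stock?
567

Step 1: Apply rule 1 to records with stock < 22
  - 3 records get bonus of 50
  - Of these, 0 records then exceed 68 and get capped
Step 2: Apply rule 2 to records with stock > 68
  - 2 records (original) are capped
Step 3: Calculate final sum = 567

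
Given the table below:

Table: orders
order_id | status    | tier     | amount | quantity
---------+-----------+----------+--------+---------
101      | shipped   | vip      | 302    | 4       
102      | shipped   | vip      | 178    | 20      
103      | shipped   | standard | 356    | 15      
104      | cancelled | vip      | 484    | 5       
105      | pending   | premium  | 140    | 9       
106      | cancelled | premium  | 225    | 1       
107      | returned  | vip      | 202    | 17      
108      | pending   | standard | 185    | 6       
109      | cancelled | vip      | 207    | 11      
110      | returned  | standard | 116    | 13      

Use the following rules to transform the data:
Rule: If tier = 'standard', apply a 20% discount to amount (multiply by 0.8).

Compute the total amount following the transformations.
2263.6

Step 1: Records with tier = 'standard' have total amount = 657
Step 2: Apply multiplier: 657 × 0.8 = 525.6
Step 3: Other records total: 1738
Step 4: Final sum = 525.6 + 1738 = 2263.6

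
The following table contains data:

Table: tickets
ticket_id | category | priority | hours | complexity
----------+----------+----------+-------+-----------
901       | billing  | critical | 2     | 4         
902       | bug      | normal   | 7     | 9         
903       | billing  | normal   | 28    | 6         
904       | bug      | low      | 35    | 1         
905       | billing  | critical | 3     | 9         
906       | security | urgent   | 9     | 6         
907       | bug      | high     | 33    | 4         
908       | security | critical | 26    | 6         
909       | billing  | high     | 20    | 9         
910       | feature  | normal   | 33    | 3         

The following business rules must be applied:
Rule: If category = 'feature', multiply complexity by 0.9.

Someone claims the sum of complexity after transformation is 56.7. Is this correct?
Yes, the result is correct.

Step 1: Calculate the correct sum after transformation
Step 2: Apply multiplier 0.9 to records where category = 'feature'
Step 3: Correct result = 56.7
Step 4: Claimed result = 56.7
Step 5: 56.7 = 56.7 ✓
Conclusion: The claimed result is correct.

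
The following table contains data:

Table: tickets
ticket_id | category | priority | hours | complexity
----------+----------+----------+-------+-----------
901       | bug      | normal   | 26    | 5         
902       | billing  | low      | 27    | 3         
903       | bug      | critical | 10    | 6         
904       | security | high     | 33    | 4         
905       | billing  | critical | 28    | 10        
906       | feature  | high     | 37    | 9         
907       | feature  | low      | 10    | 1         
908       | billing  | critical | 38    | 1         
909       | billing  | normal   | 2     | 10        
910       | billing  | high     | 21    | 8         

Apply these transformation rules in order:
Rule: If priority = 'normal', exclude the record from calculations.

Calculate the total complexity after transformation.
42

Step 1: Identify records where priority = 'normal'
Step 2: The excluded records sum to 15
Step 3: Original total complexity = 57
Step 4: Remaining total = 57 - 15 = 42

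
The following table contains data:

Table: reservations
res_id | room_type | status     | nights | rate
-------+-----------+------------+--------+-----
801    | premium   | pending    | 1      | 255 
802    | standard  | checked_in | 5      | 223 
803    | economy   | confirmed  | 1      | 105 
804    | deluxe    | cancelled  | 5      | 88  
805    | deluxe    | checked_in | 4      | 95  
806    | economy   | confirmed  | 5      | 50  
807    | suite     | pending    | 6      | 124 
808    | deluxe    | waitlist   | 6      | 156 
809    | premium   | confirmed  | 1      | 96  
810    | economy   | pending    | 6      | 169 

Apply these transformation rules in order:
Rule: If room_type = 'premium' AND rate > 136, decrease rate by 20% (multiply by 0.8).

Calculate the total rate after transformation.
1310.0

Step 1: Find records where room_type = 'premium' AND rate > 136
Step 2: 1 records match, summing to 255
Step 3: After multiplier: 255 × 0.8 = 204.0
Step 4: Unaffected records sum: 1106
Step 5: Final sum = 204.0 + 1106 = 1310.0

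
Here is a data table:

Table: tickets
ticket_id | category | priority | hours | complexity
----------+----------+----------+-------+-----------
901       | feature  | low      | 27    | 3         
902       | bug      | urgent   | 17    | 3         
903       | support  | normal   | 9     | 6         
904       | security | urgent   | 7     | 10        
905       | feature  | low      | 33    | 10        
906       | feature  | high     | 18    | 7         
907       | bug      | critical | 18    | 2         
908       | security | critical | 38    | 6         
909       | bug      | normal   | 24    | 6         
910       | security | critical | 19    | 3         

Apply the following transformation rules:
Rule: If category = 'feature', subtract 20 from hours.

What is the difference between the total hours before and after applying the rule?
60

Step 1: Original sum of hours = 210
Step 2: 3 records have category = 'feature'
Step 3: Each affected record changes by -20
Step 4: Total change = 3 × -20 = -60
Step 5: New sum = 210 + -60 = 150
Step 6: Difference = |150 - 210| = 60
        (Sum decreased by 60)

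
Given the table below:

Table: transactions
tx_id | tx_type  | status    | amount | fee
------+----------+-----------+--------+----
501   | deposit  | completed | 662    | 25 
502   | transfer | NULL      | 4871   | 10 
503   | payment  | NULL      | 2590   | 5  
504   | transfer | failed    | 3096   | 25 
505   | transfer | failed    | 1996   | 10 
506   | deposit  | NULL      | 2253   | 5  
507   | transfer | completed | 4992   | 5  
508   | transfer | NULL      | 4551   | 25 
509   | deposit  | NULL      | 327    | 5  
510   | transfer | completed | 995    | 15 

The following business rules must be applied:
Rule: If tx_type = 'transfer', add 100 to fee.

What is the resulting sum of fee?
730

Step 1: Count records where tx_type = 'transfer': 6
Step 2: Total bonus added: 6 × 100 = 600
Step 3: Original sum of fee: 130
Step 4: Final sum = 130 + 600 = 730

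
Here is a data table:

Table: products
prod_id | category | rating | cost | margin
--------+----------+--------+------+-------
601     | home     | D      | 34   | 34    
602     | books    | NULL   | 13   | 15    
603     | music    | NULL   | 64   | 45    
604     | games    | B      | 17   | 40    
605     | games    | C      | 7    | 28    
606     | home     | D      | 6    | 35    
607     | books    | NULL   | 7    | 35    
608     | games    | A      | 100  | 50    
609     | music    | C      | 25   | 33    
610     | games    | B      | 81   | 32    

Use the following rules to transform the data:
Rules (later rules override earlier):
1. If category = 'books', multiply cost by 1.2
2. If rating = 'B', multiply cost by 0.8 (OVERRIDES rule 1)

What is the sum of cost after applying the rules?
338.4

Step 1: Rule 2 takes priority for records with rating = 'B'
  - 2 records: 98 × 0.8 = 78.4
Step 2: Rule 1 applies to remaining records with category = 'books'
  - 2 records: 20 × 1.2 = 24.0
Step 3: Other records unchanged: 236
Step 4: Final sum = 78.4 + 24.0 + 236 = 338.4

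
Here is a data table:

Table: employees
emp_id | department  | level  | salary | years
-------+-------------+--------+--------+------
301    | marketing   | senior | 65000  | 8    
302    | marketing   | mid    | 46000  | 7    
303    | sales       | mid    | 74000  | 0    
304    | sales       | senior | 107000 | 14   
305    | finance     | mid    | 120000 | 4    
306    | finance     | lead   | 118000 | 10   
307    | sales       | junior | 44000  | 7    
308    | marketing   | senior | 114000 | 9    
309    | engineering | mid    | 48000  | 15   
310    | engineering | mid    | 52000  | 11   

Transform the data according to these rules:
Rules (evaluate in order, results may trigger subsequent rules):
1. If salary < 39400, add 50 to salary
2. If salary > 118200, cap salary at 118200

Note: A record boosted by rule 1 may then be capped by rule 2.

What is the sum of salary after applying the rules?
786200

Step 1: Apply rule 1 to records with salary < 39400
  - 0 records get bonus of 50
  - Of these, 0 records then exceed 118200 and get capped
Step 2: Apply rule 2 to records with salary > 118200
  - 1 records (original) are capped
Step 3: Calculate final sum = 786200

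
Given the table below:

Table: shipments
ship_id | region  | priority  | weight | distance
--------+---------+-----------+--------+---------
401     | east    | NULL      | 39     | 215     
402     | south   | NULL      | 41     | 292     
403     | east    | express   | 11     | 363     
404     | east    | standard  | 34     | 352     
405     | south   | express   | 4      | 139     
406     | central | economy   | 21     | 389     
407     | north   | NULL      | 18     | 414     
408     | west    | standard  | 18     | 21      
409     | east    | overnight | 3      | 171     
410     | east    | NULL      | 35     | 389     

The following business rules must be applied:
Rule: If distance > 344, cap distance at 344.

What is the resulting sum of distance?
2558

Step 1: 5 records have distance > 344
Step 2: These records originally summed to 1907
Step 3: After capping: 5 × 344 = 1720
Step 4: Unaffected records sum: 838
Step 5: Final sum = 1720 + 838 = 2558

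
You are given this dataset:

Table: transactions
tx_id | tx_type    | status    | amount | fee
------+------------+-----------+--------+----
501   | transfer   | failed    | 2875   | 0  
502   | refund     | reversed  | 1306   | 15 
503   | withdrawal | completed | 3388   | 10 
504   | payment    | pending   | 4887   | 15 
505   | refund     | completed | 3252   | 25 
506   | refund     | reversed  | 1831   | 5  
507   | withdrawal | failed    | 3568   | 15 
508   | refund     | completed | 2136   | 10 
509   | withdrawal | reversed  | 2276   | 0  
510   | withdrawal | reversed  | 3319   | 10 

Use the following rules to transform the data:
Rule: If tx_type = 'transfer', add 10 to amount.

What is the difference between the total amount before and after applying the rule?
10

Step 1: Original sum of amount = 28838
Step 2: 1 records have tx_type = 'transfer'
Step 3: Each affected record changes by 10
Step 4: Total change = 1 × 10 = 10
Step 5: New sum = 28838 + 10 = 28848
Step 6: Difference = |28848 - 28838| = 10
        (Sum increased by 10)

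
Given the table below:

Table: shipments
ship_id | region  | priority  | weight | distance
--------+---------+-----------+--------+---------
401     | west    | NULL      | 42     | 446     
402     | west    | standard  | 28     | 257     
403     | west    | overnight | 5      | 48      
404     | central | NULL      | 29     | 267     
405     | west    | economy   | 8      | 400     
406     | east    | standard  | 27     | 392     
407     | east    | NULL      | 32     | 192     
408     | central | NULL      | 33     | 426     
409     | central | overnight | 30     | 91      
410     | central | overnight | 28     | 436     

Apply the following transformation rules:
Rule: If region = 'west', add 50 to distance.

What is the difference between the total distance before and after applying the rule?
200

Step 1: Original sum of distance = 2955
Step 2: 4 records have region = 'west'
Step 3: Each affected record changes by 50
Step 4: Total change = 4 × 50 = 200
Step 5: New sum = 2955 + 200 = 3155
Step 6: Difference = |3155 - 2955| = 200
        (Sum increased by 200)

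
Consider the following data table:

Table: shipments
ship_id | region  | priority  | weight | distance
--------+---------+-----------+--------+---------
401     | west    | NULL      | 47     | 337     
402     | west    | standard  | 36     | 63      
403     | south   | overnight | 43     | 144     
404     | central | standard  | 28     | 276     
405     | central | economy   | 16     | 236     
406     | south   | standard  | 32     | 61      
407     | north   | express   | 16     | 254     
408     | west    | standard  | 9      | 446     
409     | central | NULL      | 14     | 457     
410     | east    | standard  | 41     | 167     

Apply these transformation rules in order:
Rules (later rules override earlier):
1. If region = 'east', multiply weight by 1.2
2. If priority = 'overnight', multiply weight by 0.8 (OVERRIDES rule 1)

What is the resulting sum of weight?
281.6

Step 1: Rule 2 takes priority for records with priority = 'overnight'
  - 1 records: 43 × 0.8 = 34.4
Step 2: Rule 1 applies to remaining records with region = 'east'
  - 1 records: 41 × 1.2 = 49.2
Step 3: Other records unchanged: 198
Step 4: Final sum = 34.4 + 49.2 + 198 = 281.6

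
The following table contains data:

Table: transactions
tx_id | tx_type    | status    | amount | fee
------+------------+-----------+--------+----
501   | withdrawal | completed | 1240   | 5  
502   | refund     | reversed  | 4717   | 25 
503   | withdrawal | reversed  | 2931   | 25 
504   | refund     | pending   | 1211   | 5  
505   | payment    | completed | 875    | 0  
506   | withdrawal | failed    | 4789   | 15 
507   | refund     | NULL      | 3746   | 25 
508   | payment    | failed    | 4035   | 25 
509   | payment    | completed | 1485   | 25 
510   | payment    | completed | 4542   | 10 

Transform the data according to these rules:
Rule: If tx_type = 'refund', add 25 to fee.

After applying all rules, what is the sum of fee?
235

Step 1: Count records where tx_type = 'refund': 3
Step 2: Total bonus added: 3 × 25 = 75
Step 3: Original sum of fee: 160
Step 4: Final sum = 160 + 75 = 235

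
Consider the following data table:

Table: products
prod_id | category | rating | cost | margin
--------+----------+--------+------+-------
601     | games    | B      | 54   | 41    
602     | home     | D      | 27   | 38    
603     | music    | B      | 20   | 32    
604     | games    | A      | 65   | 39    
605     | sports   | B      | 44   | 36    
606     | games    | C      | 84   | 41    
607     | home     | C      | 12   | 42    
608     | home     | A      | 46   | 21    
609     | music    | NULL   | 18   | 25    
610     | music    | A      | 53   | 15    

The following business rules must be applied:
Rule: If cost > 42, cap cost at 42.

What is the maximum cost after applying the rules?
42

Step 1: Original maximum cost = 84
Step 2: Apply cap at 42
Step 3: 6 records had cost > 42 and were capped
Step 4: Maximum after transformation = 42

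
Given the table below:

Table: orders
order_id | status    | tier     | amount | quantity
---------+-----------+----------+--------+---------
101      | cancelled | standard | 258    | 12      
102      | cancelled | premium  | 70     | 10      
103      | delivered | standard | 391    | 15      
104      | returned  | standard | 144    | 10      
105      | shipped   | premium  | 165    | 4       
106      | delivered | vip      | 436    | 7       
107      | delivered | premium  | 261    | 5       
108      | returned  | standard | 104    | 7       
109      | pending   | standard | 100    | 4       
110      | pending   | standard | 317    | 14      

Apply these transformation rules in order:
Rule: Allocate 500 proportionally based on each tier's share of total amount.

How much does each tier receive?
premium: 110.42, standard: 292.52, vip: 97.06

Step 1: Calculate total amount = 2246
Step 2: Calculate each tier's proportion:
  premium: 496/2246 = 22.08% → 110.42
  standard: 1314/2246 = 58.50% → 292.52
  vip: 436/2246 = 19.41% → 97.06
Step 3: Verify: sum of allocations ≈ 500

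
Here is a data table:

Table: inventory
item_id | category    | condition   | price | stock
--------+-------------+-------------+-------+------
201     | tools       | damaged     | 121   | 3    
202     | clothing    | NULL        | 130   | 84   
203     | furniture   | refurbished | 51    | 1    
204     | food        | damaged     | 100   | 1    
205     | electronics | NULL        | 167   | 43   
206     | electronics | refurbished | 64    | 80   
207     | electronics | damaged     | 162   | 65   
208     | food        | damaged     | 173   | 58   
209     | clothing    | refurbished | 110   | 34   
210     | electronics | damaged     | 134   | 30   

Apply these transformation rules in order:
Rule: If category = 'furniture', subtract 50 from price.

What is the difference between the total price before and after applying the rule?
50

Step 1: Original sum of price = 1212
Step 2: 1 records have category = 'furniture'
Step 3: Each affected record changes by -50
Step 4: Total change = 1 × -50 = -50
Step 5: New sum = 1212 + -50 = 1162
Step 6: Difference = |1162 - 1212| = 50
        (Sum decreased by 50)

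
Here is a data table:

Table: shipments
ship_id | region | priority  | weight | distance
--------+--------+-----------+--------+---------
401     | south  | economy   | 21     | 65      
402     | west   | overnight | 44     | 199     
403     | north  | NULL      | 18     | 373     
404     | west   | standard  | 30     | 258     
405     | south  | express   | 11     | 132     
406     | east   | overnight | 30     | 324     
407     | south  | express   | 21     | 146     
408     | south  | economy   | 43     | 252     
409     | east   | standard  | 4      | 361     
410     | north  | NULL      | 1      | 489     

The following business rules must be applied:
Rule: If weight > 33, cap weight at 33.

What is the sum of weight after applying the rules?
202

Step 1: 2 records have weight > 33
Step 2: These records originally summed to 87
Step 3: After capping: 2 × 33 = 66
Step 4: Unaffected records sum: 136
Step 5: Final sum = 66 + 136 = 202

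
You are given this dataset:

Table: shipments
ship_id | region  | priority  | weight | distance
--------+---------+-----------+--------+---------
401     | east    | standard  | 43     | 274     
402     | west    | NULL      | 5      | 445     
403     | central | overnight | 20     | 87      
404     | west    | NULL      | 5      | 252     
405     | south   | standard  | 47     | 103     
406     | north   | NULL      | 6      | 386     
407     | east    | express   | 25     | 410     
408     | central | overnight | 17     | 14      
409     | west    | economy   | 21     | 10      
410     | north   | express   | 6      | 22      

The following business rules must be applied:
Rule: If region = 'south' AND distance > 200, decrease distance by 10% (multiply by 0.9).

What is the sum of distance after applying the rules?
2003

Step 1: Find records where region = 'south' AND distance > 200
Step 2: 0 records match, summing to 0
Step 3: After multiplier: 0 × 0.9 = 0.0
Step 4: Unaffected records sum: 2003
Step 5: Final sum = 0.0 + 2003 = 2003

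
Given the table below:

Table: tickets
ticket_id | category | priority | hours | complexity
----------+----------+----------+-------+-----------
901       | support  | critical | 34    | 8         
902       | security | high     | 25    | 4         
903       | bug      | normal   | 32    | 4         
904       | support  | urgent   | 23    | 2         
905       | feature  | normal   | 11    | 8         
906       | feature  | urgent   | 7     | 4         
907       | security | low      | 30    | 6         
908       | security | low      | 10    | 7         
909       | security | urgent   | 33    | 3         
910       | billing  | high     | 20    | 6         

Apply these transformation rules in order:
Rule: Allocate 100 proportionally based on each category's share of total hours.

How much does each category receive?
billing: 8.89, bug: 14.22, feature: 8.0, security: 43.56, support: 25.33

Step 1: Calculate total hours = 225
Step 2: Calculate each category's proportion:
  billing: 20/225 = 8.89% → 8.89
  bug: 32/225 = 14.22% → 14.22
  feature: 18/225 = 8.00% → 8.0
  security: 98/225 = 43.56% → 43.56
  support: 57/225 = 25.33% → 25.33
Step 3: Verify: sum of allocations ≈ 100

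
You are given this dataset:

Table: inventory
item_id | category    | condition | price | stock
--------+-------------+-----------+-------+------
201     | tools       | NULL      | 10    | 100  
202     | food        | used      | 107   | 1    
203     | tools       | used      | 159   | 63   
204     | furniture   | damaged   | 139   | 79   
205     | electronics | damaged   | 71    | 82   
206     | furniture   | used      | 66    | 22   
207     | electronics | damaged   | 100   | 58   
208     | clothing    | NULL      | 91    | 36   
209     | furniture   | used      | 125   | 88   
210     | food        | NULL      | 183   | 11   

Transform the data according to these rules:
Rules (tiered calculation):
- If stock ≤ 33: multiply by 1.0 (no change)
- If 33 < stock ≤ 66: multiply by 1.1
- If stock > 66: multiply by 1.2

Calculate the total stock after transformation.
625.5

Step 1: Tier 1 (stock ≤ 33): 3 records, sum = 34 × 1.0 = 34.0
Step 2: Tier 2 (33 < stock ≤ 66): 3 records, sum = 157 × 1.1 = 172.7
Step 3: Tier 3 (stock > 66): 4 records, sum = 349 × 1.2 = 418.8
Step 4: Final sum = 34.0 + 172.7 + 418.8 = 625.5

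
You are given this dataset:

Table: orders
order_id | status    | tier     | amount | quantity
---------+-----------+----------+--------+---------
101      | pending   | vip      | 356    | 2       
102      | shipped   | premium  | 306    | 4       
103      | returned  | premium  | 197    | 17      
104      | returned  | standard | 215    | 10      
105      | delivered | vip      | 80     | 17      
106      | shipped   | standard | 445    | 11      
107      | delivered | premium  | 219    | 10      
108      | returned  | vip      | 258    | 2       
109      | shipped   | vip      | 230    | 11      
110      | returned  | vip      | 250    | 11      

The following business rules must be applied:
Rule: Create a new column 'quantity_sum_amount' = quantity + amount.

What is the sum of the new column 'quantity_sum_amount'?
2651

Step 1: For each record, compute quantity + amount
Example calculations:
  2 + 356 = 358
  4 + 306 = 310
  17 + 197 = 214
  ...
Step 2: Sum all derived values
Step 3: Total = 2651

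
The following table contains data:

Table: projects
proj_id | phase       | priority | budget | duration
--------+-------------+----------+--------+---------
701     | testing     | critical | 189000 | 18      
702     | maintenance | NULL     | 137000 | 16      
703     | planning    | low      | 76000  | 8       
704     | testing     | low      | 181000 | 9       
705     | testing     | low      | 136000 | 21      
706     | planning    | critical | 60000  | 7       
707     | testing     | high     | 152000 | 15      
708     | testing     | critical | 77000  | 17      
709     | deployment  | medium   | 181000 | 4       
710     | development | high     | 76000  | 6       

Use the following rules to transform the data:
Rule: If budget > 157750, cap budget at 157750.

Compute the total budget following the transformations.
1187250

Step 1: 3 records have budget > 157750
Step 2: These records originally summed to 551000
Step 3: After capping: 3 × 157750 = 473250
Step 4: Unaffected records sum: 714000
Step 5: Final sum = 473250 + 714000 = 1187250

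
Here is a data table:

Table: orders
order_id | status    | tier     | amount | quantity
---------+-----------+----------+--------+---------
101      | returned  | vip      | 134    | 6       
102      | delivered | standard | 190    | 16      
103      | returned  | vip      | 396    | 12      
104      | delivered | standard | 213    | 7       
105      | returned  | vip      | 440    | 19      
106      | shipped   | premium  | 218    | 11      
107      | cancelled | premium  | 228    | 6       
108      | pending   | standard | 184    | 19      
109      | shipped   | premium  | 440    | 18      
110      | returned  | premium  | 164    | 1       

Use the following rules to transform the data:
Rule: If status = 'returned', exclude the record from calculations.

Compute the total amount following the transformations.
1473

Step 1: Identify records where status = 'returned'
Step 2: The excluded records sum to 1134
Step 3: Original total amount = 2607
Step 4: Remaining total = 2607 - 1134 = 1473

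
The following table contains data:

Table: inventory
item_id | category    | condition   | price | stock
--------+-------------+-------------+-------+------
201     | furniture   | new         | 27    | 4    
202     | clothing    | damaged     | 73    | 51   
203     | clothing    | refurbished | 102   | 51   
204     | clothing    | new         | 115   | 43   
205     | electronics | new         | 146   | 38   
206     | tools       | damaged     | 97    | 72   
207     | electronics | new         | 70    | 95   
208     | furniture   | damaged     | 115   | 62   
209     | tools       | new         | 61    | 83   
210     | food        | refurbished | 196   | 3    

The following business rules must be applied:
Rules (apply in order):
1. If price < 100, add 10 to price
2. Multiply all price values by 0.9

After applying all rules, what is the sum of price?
946.8

Step 1: Apply Rule 1 - Add 10 to records with price < 100
  - 5 records affected: 328 + (5 × 10) = 378
  - Unaffected records: 674
  - Sum after Rule 1: 1052
Step 2: Apply Rule 2 - Multiply all by 0.9
  - 1052 × 0.9 = 946.8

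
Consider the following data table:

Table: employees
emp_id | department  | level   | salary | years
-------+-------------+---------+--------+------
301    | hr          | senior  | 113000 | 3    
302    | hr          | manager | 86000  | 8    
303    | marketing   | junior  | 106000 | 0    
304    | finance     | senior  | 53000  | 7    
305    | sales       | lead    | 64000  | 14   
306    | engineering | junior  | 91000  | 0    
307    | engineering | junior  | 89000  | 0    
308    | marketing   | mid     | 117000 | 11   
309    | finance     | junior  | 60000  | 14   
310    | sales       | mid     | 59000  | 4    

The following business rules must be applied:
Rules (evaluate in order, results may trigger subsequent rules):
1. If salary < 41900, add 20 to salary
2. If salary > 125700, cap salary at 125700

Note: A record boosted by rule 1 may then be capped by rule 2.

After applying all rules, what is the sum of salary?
838000

Step 1: Apply rule 1 to records with salary < 41900
  - 0 records get bonus of 20
  - Of these, 0 records then exceed 125700 and get capped
Step 2: Apply rule 2 to records with salary > 125700
  - 0 records (original) are capped
Step 3: Calculate final sum = 838000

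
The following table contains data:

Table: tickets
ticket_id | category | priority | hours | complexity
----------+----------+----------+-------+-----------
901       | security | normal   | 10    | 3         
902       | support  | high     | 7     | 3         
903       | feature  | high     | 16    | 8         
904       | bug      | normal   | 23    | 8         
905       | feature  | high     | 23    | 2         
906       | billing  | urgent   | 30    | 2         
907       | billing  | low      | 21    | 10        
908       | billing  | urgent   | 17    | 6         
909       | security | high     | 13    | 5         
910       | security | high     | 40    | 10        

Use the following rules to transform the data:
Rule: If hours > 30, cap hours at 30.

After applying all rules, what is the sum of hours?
190

Step 1: 1 records have hours > 30
Step 2: These records originally summed to 40
Step 3: After capping: 1 × 30 = 30
Step 4: Unaffected records sum: 160
Step 5: Final sum = 30 + 160 = 190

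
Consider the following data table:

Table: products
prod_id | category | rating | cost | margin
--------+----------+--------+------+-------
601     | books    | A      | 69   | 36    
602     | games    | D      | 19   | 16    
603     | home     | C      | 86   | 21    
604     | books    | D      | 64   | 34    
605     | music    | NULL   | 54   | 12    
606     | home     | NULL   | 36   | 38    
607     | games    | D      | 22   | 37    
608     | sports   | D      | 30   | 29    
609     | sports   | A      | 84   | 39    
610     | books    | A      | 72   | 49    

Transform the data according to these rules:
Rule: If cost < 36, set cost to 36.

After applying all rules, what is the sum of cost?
573

Step 1: 3 records have cost < 36
Step 2: These records originally summed to 71
Step 3: After setting to minimum: 3 × 36 = 108
Step 4: Unaffected records sum: 465
Step 5: Final sum = 108 + 465 = 573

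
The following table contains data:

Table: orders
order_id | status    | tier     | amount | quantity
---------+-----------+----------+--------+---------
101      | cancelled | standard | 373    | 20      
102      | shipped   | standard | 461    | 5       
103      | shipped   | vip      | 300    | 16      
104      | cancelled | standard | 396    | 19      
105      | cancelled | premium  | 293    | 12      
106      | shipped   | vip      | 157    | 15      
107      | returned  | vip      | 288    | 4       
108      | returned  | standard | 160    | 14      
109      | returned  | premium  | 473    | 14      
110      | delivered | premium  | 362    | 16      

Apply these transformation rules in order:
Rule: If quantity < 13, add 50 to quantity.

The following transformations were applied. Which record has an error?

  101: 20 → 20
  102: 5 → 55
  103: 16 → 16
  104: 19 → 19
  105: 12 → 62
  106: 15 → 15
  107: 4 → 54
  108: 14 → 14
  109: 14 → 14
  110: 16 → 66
Record 110 has an error. The correct transformed value should be 16, not 66.

Step 1: Check each record against the rule
Step 2: Record 110 has quantity = 16
Step 3: Since 16 >= 13, the bonus should not have been applied
Step 4: Correct value = 16, but claimed value = 66
Conclusion: Record 110 has the error.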